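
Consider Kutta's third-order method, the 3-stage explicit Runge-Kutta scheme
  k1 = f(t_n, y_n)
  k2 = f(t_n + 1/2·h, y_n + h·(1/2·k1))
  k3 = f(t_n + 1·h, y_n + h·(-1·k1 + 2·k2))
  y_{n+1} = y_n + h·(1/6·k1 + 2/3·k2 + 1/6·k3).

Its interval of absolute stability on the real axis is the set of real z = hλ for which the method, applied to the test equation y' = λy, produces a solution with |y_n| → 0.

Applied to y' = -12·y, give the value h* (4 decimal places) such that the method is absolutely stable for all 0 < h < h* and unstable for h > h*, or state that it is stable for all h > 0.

(-2.5127,0); λ=-12 ⇒ h* = 0.2094.

Test eqn y'=λy, z=hλ:
  order 3, 3-stage ⇒ R(z)=1+z+z^2/2+z^3/6
  (e.g. R(-1.57)=0.01747, |R|=0.01747)

Solve |R(x)|<1 on ℝ⁻.
x=-1.57: |R|=0.0175
|R(-2.38)|=0.7947 |R(-2.31)|=0.6963 |R(-1.31)|=0.1734
Bisect:
  x_lo=-2.9140 |R|=1.7924  x_hi=-0.1381 |R|=0.8710
  mid=-1.52605 |R|=0.04605 →hi
  mid=-2.22004 |R|=0.57936 →hi
  mid=-2.56704 |R|=1.09152 →lo
  mid=-2.39354 |R|=0.81447 →hi
  mid=-2.48029 |R|=0.94743 →hi
  mid=-2.52366 |R|=1.01804 →lo
  mid=-2.50198 |R|=0.98238 →hi
  mid=-2.51282 |R|=1.00012 →lo
  ...
  [-2.51282,-2.51265] ⇒ x*=-2.5127
Interval (-2.5127, 0).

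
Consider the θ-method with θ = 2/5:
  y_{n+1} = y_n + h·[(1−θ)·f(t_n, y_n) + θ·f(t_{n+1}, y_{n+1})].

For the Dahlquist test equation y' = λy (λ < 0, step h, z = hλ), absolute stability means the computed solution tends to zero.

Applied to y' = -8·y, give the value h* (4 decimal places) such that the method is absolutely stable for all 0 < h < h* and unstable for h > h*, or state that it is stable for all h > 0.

With y'=λy (z=hλ):
  y_{n+1} = y_n + z·[3/5·y_n + 2/5·y_{n+1}] ⇒ (1 − 2/5z)y_{n+1} = (1 + 3/5z)y_n
  R(z) = (1 + 3/5z)/(1 − 2/5z).

Find x<0 with |R(x)|<1.
x=-0.47: |R|=0.6044
R=−1: 1+3/5x = −1+2/5x ⇒ -1/5x=2 ⇒ x=2/(-1/5)=-10.0000
Confirm numerically:
  x=-5.448: |R|=0.71364 <1
  x=-4.875: |R|=0.65254 <1
  x=-4.350: |R|=0.58759 <1
  x=-4.205: |R|=0.56786 <1
  x=-10.415: |R|=1.01607 >1
  x=-10.060: |R|=1.00239 >1
Interval (-10.0000, 0).

(-10.0000,0); λ=-8 ⇒ h* = (10)/8 = 1.2500.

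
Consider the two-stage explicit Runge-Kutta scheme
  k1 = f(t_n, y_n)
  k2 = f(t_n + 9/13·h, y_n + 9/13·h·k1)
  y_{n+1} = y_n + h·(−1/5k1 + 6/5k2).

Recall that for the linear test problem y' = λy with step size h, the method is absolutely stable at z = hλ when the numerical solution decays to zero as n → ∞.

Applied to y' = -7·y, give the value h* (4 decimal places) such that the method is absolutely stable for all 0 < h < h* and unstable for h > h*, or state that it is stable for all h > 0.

With y'=λy (z=hλ):
  k1=λy_n ⇒ h·k1=z·y_n;  k2=λ(1+9/13z)y_n ⇒ h·k2=z(1+9/13z)y_n
  y_{n+1}/y_n = 1 − 1/5z + 6/5z(1+9/13z) = 1 + z + 54/65z²
  so R(z) = 1 + z + 54/65z².

Need |R(x)|<1, x<0.
x=-1.37: |R|=1.1893
R=1: x+54/65x²=0 ⇒ x=−65/54=-1.2037; min R=1−1/(4·54/65)=0.6991>−1
Confirm numerically:
  x=-0.948: |R|=0.79862 <1
  x=-0.650: |R|=0.70100 <1
  x=-0.591: |R|=0.69917 <1
  x=-0.587: |R|=0.69926 <1
  x=-1.590: |R|=1.51027 >1
  x=-1.283: |R|=1.08452 >1
Interval (-1.2037, 0).

(-1.2037,0); λ=-7 ⇒ h* = (65/54)/7 = 0.1720.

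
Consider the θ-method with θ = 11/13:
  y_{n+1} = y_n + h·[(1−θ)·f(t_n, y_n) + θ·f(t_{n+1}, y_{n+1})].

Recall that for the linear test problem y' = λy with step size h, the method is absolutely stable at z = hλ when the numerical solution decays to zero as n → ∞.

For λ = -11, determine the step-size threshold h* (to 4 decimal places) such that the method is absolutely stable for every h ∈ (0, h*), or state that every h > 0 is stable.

(−∞, 0) — no finite endpoint. Any h>0 works for λ=-11.

With y'=λy (z=hλ):
  y_{n+1} = y_n + z·[2/13·y_n + 11/13·y_{n+1}] ⇒ (1 − 11/13z)y_{n+1} = (1 + 2/13z)y_n
  Hence R(z) = (1 + 2/13z)/(1 − 11/13z).

Boundary: |R(x)|=1, x<0.
x=-0.36: |R|=0.7241
x=-2: |R|=0.2571
x=-10: |R|=0.0569
x=-100: |R|=0.1680
θ=11/13≥1/2 ⇒ |1+2/13x|<|1−11/13x| ∀x<0 ⇒ interval (−∞,0).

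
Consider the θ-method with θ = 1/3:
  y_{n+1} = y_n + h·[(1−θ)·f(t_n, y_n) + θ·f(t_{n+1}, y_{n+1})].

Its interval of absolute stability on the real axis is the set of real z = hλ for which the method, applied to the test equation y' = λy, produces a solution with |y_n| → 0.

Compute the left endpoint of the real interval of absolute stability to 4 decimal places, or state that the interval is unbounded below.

z* = -6.0000.

With y'=λy (z=hλ):
  y_{n+1} = y_n + z·[2/3·y_n + 1/3·y_{n+1}] ⇒ (1 − 1/3z)y_{n+1} = (1 + 2/3z)y_n
  R(z) = (1 + 2/3z)/(1 − 1/3z).

Boundary: |R(x)|=1, x<0.
x=-1.67: |R|=0.0728
R=−1: 1+2/3x = −1+1/3x ⇒ -1/3x=2 ⇒ x=2/(-1/3)=-6.0000
Confirm numerically:
  x=-4.515: |R|=0.80240 <1
  x=-4.207: |R|=0.75121 <1
  x=-3.485: |R|=0.61218 <1
  x=-6.527: |R|=1.05532 >1
  x=-6.045: |R|=1.00498 >1
  x=-6.033: |R|=1.00365 >1
So |R|<1 on (-6.0000, 0).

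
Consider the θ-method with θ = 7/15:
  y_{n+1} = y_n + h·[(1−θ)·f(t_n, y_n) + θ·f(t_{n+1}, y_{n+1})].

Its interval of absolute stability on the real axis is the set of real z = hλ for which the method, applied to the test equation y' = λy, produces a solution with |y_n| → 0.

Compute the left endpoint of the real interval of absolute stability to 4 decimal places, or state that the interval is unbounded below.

z* = -30.0000.

On y'=λy, z=hλ:
  y_{n+1} = y_n + z·[8/15·y_n + 7/15·y_{n+1}] ⇒ (1 − 7/15z)y_{n+1} = (1 + 8/15z)y_n
  ⇒ R(z) = (1 + 8/15z)/(1 − 7/15z).

Solve |R(x)|<1 on ℝ⁻.
x=-1.39: |R|=0.1569
R=−1: 1+8/15x = −1+7/15x ⇒ -1/15x=2 ⇒ x=2/(-1/15)=-30.0000
Confirm numerically:
  x=-27.043: |R|=0.98553 <1
  x=-23.606: |R|=0.96453 <1
  x=-23.046: |R|=0.96056 <1
  x=-21.180: |R|=0.94598 <1
  x=-30.194: |R|=1.00086 >1
  x=-30.183: |R|=1.00081 >1
So |R|<1 on (-30.0000, 0).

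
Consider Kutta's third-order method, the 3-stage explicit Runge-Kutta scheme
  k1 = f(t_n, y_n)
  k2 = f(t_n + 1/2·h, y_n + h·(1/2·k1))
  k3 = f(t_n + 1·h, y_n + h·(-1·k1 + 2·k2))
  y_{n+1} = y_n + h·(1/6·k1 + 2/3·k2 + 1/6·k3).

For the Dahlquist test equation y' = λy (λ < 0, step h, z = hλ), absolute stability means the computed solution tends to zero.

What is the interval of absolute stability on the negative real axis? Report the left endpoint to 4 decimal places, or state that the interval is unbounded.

On y'=λy, z=hλ:
  order 3, 3-stage ⇒ R(z)=1+z+z^2/2+z^3/6
  (e.g. R(-1.24)=0.21103, |R|=0.21103)

Solve |R(x)|<1 on ℝ⁻.
x=-1.24: |R|=0.2110
|R(-1.22)|=0.2216 |R(-0.91)|=0.3785 |R(-0.51)|=0.5979
Bisect:
  x_lo=-3.1009 |R|=2.2626  x_hi=-0.3841 |R|=0.6802
  mid=-1.74247 |R|=0.10612 →hi
  mid=-2.42168 |R|=0.85641 →hi
  mid=-2.76128 |R|=1.45792 →lo
  mid=-2.59148 |R|=1.13423 →lo
  mid=-2.50658 |R|=0.98989 →hi
  mid=-2.54903 |R|=1.06066 →lo
  mid=-2.52780 |R|=1.02493 →lo
  ...
  [-2.51288,-2.51271] ⇒ x*=-2.5127
Interval (-2.5127, 0).

z∈(-2.5127,0).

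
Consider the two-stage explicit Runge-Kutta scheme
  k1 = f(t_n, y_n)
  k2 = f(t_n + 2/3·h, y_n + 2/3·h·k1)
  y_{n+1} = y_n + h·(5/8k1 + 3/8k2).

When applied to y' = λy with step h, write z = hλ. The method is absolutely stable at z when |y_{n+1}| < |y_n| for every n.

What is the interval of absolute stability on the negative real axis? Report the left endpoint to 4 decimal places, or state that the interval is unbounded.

z∈(-4.0000,0).

On y'=λy, z=hλ:
  k1=λy_n ⇒ h·k1=z·y_n;  k2=λ(1+2/3z)y_n ⇒ h·k2=z(1+2/3z)y_n
  y_{n+1}/y_n = 1 + 5/8z + 3/8z(1+2/3z) = 1 + z + 1/4z²
  so R(z) = 1 + z + 1/4z².

Solve |R(x)|<1 on ℝ⁻.
x=-0.82: |R|=0.3481
R=1: x+1/4x²=0 ⇒ x=−4=-4.0000; min R=1−1/(4·1/4)=0.0000>−1
Confirm numerically:
  x=-3.879: |R|=0.88266 <1
  x=-3.154: |R|=0.33293 <1
  x=-1.646: |R|=0.03133 <1
  x=-4.178: |R|=1.18592 >1
  x=-4.047: |R|=1.04755 >1
Interval (-4.0000, 0).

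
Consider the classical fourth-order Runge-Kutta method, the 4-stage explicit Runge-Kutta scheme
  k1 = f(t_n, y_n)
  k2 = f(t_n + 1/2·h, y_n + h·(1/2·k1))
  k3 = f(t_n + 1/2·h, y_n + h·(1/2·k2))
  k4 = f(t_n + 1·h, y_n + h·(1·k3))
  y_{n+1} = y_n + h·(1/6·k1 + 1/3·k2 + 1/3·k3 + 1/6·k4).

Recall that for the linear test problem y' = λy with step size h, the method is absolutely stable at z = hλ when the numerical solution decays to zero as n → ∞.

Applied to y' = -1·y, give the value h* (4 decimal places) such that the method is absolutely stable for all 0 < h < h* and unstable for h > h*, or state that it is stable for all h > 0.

On y'=λy, z=hλ:
  order 4, 4-stage ⇒ R(z)=1+z+z^2/2+z^3/6+z^4/24
  (e.g. R(-0.83)=0.43893, |R|=0.43893)

Boundary: |R(x)|=1, x<0.
x=-0.83: |R|=0.4389
|R(-2.28)|=0.4698 |R(-1.47)|=0.2756 |R(-1)|=0.3750
Bisect:
  x_lo=-3.2962 |R|=2.0860  x_hi=-0.1306 |R|=0.8775
  mid=-1.71341 |R|=0.27523 →hi
  mid=-2.50479 |R|=0.65315 →hi
  mid=-2.90048 |R|=1.18802 →lo
  mid=-2.70264 |R|=0.88237 →hi
  mid=-2.80156 |R|=1.02481 →lo
  mid=-2.75210 |R|=0.95110 →hi
  mid=-2.77683 |R|=0.98732 →hi
  ...
  [-2.78533,-2.78514] ⇒ x*=-2.7853
Stable set (-2.7853, 0).

(-2.7853,0); λ=-1 ⇒ h* = 2.7853.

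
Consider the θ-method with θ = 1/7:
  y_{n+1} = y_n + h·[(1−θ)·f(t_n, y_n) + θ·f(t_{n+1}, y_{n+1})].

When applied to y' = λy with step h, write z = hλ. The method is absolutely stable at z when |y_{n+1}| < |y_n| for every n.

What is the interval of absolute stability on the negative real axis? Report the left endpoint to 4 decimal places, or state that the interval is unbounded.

Test eqn y'=λy, z=hλ:
  y_{n+1} = y_n + z·[6/7·y_n + 1/7·y_{n+1}] ⇒ (1 − 1/7z)y_{n+1} = (1 + 6/7z)y_n
  R(z) = (1 + 6/7z)/(1 − 1/7z).

Solve |R(x)|<1 on ℝ⁻.
x=-1.41: |R|=0.1736
R=−1: 1+6/7x = −1+1/7x ⇒ -5/7x=2 ⇒ x=2/(-5/7)=-2.8000
Confirm numerically:
  x=-2.321: |R|=0.74305 <1
  x=-2.034: |R|=0.57605 <1
  x=-1.938: |R|=0.51779 <1
  x=-1.579: |R|=0.28838 <1
  x=-3.248: |R|=1.21858 >1
  x=-2.959: |R|=1.07983 >1
  x=-2.849: |R|=1.02488 >1
Stable set (-2.8000, 0).

z∈(-2.8000,0).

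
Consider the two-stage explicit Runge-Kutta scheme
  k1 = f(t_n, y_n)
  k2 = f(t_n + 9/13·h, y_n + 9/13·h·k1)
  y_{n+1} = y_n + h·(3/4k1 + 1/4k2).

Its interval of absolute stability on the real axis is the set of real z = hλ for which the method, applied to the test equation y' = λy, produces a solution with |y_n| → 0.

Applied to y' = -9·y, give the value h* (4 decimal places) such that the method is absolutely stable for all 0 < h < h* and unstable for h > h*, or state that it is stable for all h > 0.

(-5.7778,0); λ=-9 ⇒ h* = (52/9)/9 = 0.6420.

Set f=λy, z=hλ:
  k1=λy_n ⇒ h·k1=z·y_n;  k2=λ(1+9/13z)y_n ⇒ h·k2=z(1+9/13z)y_n
  y_{n+1}/y_n = 1 + 3/4z + 1/4z(1+9/13z) = 1 + z + 9/52z²
  Hence R(z) = 1 + z + 9/52z².

Solve |R(x)|<1 on ℝ⁻.
x=-0.66: |R|=0.4154
R=1: x+9/52x²=0 ⇒ x=−52/9=-5.7778; min R=1−1/(4·9/52)=-0.4444>−1
Confirm numerically:
  x=-5.351: |R|=0.60475 <1
  x=-4.895: |R|=0.25210 <1
  x=-3.482: |R|=0.38356 <1
  x=-6.356: |R|=1.63609 >1
  x=-6.316: |R|=1.58836 >1
  x=-6.132: |R|=1.37594 >1
So |R|<1 on (-5.7778, 0).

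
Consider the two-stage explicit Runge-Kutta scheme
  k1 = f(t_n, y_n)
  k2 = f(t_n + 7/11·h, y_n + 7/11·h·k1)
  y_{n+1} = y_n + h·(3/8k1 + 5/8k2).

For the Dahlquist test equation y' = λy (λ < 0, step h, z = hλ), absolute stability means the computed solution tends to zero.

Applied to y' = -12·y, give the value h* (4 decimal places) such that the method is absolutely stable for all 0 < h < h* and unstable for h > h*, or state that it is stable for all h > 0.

(-2.5143,0); λ=-12 ⇒ h* = (88/35)/12 = 0.2095.

Set f=λy, z=hλ:
  k1=λy_n ⇒ h·k1=z·y_n;  k2=λ(1+7/11z)y_n ⇒ h·k2=z(1+7/11z)y_n
  y_{n+1}/y_n = 1 + 3/8z + 5/8z(1+7/11z) = 1 + z + 35/88z²
  ⇒ R(z) = 1 + z + 35/88z².

Need |R(x)|<1, x<0.
x=-0.52: |R|=0.5875
R=1: x+35/88x²=0 ⇒ x=−88/35=-2.5143; min R=1−1/(4·35/88)=0.3714>−1
Confirm numerically:
  x=-2.166: |R|=0.69996 <1
  x=-2.165: |R|=0.69924 <1
  x=-1.450: |R|=0.38622 <1
  x=-1.235: |R|=0.37162 <1
  x=-3.052: |R|=1.65271 >1
  x=-2.941: |R|=1.49913 >1
Stable set (-2.5143, 0).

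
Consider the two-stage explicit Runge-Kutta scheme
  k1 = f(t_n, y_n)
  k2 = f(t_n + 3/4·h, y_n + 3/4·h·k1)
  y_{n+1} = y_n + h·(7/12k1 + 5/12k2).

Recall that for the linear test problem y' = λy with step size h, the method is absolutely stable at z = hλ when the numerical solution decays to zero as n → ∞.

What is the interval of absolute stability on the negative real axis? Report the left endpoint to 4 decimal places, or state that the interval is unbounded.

Set f=λy, z=hλ:
  k1=λy_n ⇒ h·k1=z·y_n;  k2=λ(1+3/4z)y_n ⇒ h·k2=z(1+3/4z)y_n
  y_{n+1}/y_n = 1 + 7/12z + 5/12z(1+3/4z) = 1 + z + 5/16z²
  R(z) = 1 + z + 5/16z².

Boundary: |R(x)|=1, x<0.
x=-1.04: |R|=0.2980
R=1: x+5/16x²=0 ⇒ x=−16/5=-3.2000; min R=1−1/(4·5/16)=0.2000>−1
Confirm numerically:
  x=-2.616: |R|=0.52258 <1
  x=-2.319: |R|=0.36155 <1
  x=-1.969: |R|=0.24255 <1
  x=-3.710: |R|=1.59128 >1
  x=-3.535: |R|=1.37007 >1
Stable set (-3.2000, 0).

z∈(-3.2000,0).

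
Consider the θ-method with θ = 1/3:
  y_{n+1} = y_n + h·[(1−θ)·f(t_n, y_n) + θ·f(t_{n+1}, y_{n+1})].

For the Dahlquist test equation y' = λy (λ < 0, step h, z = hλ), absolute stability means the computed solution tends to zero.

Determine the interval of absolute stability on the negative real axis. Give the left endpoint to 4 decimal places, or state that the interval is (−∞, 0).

z∈(-6.0000,0).

On y'=λy, z=hλ:
  y_{n+1} = y_n + z·[2/3·y_n + 1/3·y_{n+1}] ⇒ (1 − 1/3z)y_{n+1} = (1 + 2/3z)y_n
  ⇒ R(z) = (1 + 2/3z)/(1 − 1/3z).

Find x<0 with |R(x)|<1.
x=-1.25: |R|=0.1176
R=−1: 1+2/3x = −1+1/3x ⇒ -1/3x=2 ⇒ x=2/(-1/3)=-6.0000
Confirm numerically:
  x=-5.950: |R|=0.99441 <1
  x=-4.565: |R|=0.81031 <1
  x=-4.194: |R|=0.74896 <1
  x=-6.185: |R|=1.02014 >1
  x=-6.061: |R|=1.00673 >1
  x=-6.025: |R|=1.00277 >1
Stable set (-6.0000, 0).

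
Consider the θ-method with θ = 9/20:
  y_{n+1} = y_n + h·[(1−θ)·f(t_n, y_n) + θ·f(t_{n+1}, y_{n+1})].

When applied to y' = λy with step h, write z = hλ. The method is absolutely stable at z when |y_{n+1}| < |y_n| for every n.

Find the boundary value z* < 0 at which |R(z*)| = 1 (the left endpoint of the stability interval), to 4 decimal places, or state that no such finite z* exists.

Set f=λy, z=hλ:
  y_{n+1} = y_n + z·[11/20·y_n + 9/20·y_{n+1}] ⇒ (1 − 9/20z)y_{n+1} = (1 + 11/20z)y_n
  ⇒ R(z) = (1 + 11/20z)/(1 − 9/20z).

Find x<0 with |R(x)|<1.
x=-0.47: |R|=0.6121
R=−1: 1+11/20x = −1+9/20x ⇒ -1/10x=2 ⇒ x=2/(-1/10)=-20.0000
Confirm numerically:
  x=-19.891: |R|=0.99890 <1
  x=-18.340: |R|=0.98206 <1
  x=-17.539: |R|=0.97233 <1
  x=-20.559: |R|=1.00545 >1
  x=-20.080: |R|=1.00080 >1
  x=-20.030: |R|=1.00030 >1
Interval (-20.0000, 0).

left endpoint -20.0000.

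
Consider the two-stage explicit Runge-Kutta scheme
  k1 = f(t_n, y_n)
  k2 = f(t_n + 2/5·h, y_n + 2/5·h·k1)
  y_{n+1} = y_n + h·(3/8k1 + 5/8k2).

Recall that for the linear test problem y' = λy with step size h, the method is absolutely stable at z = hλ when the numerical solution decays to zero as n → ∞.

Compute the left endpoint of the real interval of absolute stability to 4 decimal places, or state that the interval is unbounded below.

left endpoint -4.0000.

Test eqn y'=λy, z=hλ:
  k1=λy_n ⇒ h·k1=z·y_n;  k2=λ(1+2/5z)y_n ⇒ h·k2=z(1+2/5z)y_n
  y_{n+1}/y_n = 1 + 3/8z + 5/8z(1+2/5z) = 1 + z + 1/4z²
  Hence R(z) = 1 + z + 1/4z².

Need |R(x)|<1, x<0.
x=-1.36: |R|=0.1024
R=1: x+1/4x²=0 ⇒ x=−4=-4.0000; min R=1−1/(4·1/4)=0.0000>−1
Confirm numerically:
  x=-3.839: |R|=0.84548 <1
  x=-3.556: |R|=0.60528 <1
  x=-3.473: |R|=0.54243 <1
  x=-2.341: |R|=0.02907 <1
  x=-4.456: |R|=1.50798 >1
  x=-4.144: |R|=1.14918 >1
Interval (-4.0000, 0).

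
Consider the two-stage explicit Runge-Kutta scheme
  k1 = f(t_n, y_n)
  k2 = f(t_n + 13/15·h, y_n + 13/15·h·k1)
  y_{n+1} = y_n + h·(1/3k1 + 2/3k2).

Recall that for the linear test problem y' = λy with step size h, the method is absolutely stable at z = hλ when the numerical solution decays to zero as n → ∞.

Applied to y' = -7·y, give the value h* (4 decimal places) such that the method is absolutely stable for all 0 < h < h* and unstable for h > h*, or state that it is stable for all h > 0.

(-1.7308,0); λ=-7 ⇒ h* = (45/26)/7 = 0.2473.

Test eqn y'=λy, z=hλ:
  k1=λy_n ⇒ h·k1=z·y_n;  k2=λ(1+13/15z)y_n ⇒ h·k2=z(1+13/15z)y_n
  y_{n+1}/y_n = 1 + 1/3z + 2/3z(1+13/15z) = 1 + z + 26/45z²
  Hence R(z) = 1 + z + 26/45z².

Find x<0 with |R(x)|<1.
x=-1.51: |R|=0.8074
R=1: x+26/45x²=0 ⇒ x=−45/26=-1.7308; min R=1−1/(4·26/45)=0.5673>−1
Confirm numerically:
  x=-1.467: |R|=0.77643 <1
  x=-1.312: |R|=0.68255 <1
  x=-0.979: |R|=0.57477 <1
  x=-2.271: |R|=1.70885 >1
  x=-1.843: |R|=1.11951 >1
So |R|<1 on (-1.7308, 0).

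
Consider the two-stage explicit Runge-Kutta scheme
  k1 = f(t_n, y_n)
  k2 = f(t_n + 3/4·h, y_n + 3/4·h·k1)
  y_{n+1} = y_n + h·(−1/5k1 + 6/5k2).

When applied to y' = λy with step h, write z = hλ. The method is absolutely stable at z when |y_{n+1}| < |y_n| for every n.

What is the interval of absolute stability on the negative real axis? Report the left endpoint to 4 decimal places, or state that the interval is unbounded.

On y'=λy, z=hλ:
  k1=λy_n ⇒ h·k1=z·y_n;  k2=λ(1+3/4z)y_n ⇒ h·k2=z(1+3/4z)y_n
  y_{n+1}/y_n = 1 − 1/5z + 6/5z(1+3/4z) = 1 + z + 9/10z²
  R(z) = 1 + z + 9/10z².

Need |R(x)|<1, x<0.
x=-1.61: |R|=1.7229
R=1: x+9/10x²=0 ⇒ x=−10/9=-1.1111; min R=1−1/(4·9/10)=0.7222>−1
Confirm numerically:
  x=-0.908: |R|=0.83402 <1
  x=-0.828: |R|=0.78903 <1
  x=-0.486: |R|=0.72658 <1
  x=-1.573: |R|=1.65390 >1
  x=-1.453: |R|=1.44709 >1
  x=-1.378: |R|=1.33100 >1
Stable set (-1.1111, 0).

(-1.1111, 0).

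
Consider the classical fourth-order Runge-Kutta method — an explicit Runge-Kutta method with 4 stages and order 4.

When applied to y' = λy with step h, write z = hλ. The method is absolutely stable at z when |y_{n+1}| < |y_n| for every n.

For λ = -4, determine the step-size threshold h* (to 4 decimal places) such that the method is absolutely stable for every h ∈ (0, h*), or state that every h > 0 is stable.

(-2.7853,0); λ=-4 ⇒ h* = 0.6963.

Test eqn y'=λy, z=hλ:
  order 4, 4-stage ⇒ R(z)=1+z+z^2/2+z^3/6+z^4/24
  (e.g. R(-1.21)=0.31611, |R|=0.31611)

Find x<0 with |R(x)|<1.
x=-1.21: |R|=0.3161
|R(-2.46)|=0.6106 |R(-2.39)|=0.5502 |R(-1.49)|=0.2741
Bisect:
  x_lo=-3.2488 |R|=1.9554  x_hi=-0.3492 |R|=0.7053
  mid=-1.79905 |R|=0.28526 →hi
  mid=-2.52394 |R|=0.67235 →hi
  mid=-2.88639 |R|=1.16344 →lo
  mid=-2.70517 |R|=0.88577 →hi
  mid=-2.79578 |R|=1.01593 →lo
  mid=-2.75048 |R|=0.94876 →hi
  mid=-2.77313 |R|=0.98181 →hi
  mid=-2.78446 |R|=0.99874 →hi
  ...
  [-2.78534,-2.78516] ⇒ x*=-2.7853
Stable set (-2.7853, 0).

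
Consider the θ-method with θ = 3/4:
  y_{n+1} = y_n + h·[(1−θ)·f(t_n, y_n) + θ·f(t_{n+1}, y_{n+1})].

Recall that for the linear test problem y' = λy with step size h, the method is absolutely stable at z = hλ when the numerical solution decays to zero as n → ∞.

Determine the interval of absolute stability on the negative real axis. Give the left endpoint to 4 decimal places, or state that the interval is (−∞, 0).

With y'=λy (z=hλ):
  y_{n+1} = y_n + z·[1/4·y_n + 3/4·y_{n+1}] ⇒ (1 − 3/4z)y_{n+1} = (1 + 1/4z)y_n
  Hence R(z) = (1 + 1/4z)/(1 − 3/4z).

Boundary: |R(x)|=1, x<0.
x=-1.56: |R|=0.2811
x=-2: |R|=0.2000
x=-10: |R|=0.1765
x=-100: |R|=0.3158
θ=3/4≥1/2 ⇒ |1+1/4x|<|1−3/4x| ∀x<0 ⇒ interval (−∞,0).

unbounded; (−∞, 0).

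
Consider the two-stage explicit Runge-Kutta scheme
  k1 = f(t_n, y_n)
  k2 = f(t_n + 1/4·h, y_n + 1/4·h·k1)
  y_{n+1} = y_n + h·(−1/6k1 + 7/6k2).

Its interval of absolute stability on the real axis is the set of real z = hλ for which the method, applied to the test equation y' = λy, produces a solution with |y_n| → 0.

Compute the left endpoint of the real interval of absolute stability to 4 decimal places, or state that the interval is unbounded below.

z* = -3.4286.

Test eqn y'=λy, z=hλ:
  k1=λy_n ⇒ h·k1=z·y_n;  k2=λ(1+1/4z)y_n ⇒ h·k2=z(1+1/4z)y_n
  y_{n+1}/y_n = 1 − 1/6z + 7/6z(1+1/4z) = 1 + z + 7/24z²
  ⇒ R(z) = 1 + z + 7/24z².

Solve |R(x)|<1 on ℝ⁻.
x=-0.73: |R|=0.4254
R=1: x+7/24x²=0 ⇒ x=−24/7=-3.4286; min R=1−1/(4·7/24)=0.1429>−1
Confirm numerically:
  x=-2.808: |R|=0.49175 <1
  x=-2.006: |R|=0.16768 <1
  x=-1.655: |R|=0.14388 <1
  x=-3.885: |R|=1.51719 >1
  x=-3.856: |R|=1.48071 >1
So |R|<1 on (-3.4286, 0).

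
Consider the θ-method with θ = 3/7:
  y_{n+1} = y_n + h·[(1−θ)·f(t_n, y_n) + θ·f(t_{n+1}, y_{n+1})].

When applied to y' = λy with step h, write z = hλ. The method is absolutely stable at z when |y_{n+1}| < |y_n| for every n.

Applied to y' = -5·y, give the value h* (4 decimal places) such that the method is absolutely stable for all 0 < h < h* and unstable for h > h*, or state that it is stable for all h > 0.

(-14.0000,0); λ=-5 ⇒ h* = (14)/5 = 2.8000.

Test eqn y'=λy, z=hλ:
  y_{n+1} = y_n + z·[4/7·y_n + 3/7·y_{n+1}] ⇒ (1 − 3/7z)y_{n+1} = (1 + 4/7z)y_n
  Hence R(z) = (1 + 4/7z)/(1 − 3/7z).

Find x<0 with |R(x)|<1.
x=-1.17: |R|=0.2207
R=−1: 1+4/7x = −1+3/7x ⇒ -1/7x=2 ⇒ x=2/(-1/7)=-14.0000
Confirm numerically:
  x=-12.157: |R|=0.95760 <1
  x=-10.257: |R|=0.90090 <1
  x=-7.223: |R|=0.76361 <1
  x=-6.507: |R|=0.71747 <1
  x=-14.559: |R|=1.01103 >1
  x=-14.424: |R|=1.00843 >1
  x=-14.333: |R|=1.00666 >1
So |R|<1 on (-14.0000, 0).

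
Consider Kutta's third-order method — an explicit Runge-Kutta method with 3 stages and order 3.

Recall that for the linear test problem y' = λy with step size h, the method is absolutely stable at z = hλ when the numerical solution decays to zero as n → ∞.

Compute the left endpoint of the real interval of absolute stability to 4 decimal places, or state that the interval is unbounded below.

Test eqn y'=λy, z=hλ:
  order 3, 3-stage ⇒ R(z)=1+z+z^2/2+z^3/6
  (e.g. R(-1.31)=0.17337, |R|=0.17337)

Need |R(x)|<1, x<0.
x=-1.31: |R|=0.1734
|R(-2.2)|=0.5547 |R(-1.98)|=0.3135 |R(-1.86)|=0.2027
Bisect:
  x_lo=-2.9362 |R|=1.8445  x_hi=-0.2810 |R|=0.7547
  mid=-1.60861 |R|=0.00854 →hi
  mid=-2.27239 |R|=0.64619 →hi
  mid=-2.60428 |R|=1.15697 →lo
  mid=-2.43834 |R|=0.88178 →hi
  mid=-2.52131 |R|=1.01414 →lo
  mid=-2.47982 |R|=0.94668 →hi
  mid=-2.50057 |R|=0.98009 →hi
  mid=-2.51094 |R|=0.99703 →hi
  mid=-2.51612 |R|=1.00556 →lo
  ...
  [-2.51288,-2.51272] ⇒ x*=-2.5127
So |R|<1 on (-2.5127, 0).

z* = -2.5127.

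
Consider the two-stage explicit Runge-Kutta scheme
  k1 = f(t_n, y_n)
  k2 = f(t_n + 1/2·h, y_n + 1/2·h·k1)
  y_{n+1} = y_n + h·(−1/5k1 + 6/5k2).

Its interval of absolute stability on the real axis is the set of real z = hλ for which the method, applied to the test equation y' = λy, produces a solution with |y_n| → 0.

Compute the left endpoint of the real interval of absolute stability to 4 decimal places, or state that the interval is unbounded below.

z* = -1.6667.

Set f=λy, z=hλ:
  k1=λy_n ⇒ h·k1=z·y_n;  k2=λ(1+1/2z)y_n ⇒ h·k2=z(1+1/2z)y_n
  y_{n+1}/y_n = 1 − 1/5z + 6/5z(1+1/2z) = 1 + z + 3/5z²
  ⇒ R(z) = 1 + z + 3/5z².

Find x<0 with |R(x)|<1.
x=-1.8: |R|=1.1440
R=1: x+3/5x²=0 ⇒ x=−5/3=-1.6667; min R=1−1/(4·3/5)=0.5833>−1
Confirm numerically:
  x=-1.255: |R|=0.69001 <1
  x=-1.180: |R|=0.65544 <1
  x=-0.813: |R|=0.58358 <1
  x=-0.679: |R|=0.59762 <1
  x=-2.006: |R|=1.40842 >1
  x=-1.948: |R|=1.32882 >1
  x=-1.896: |R|=1.26089 >1
Stable set (-1.6667, 0).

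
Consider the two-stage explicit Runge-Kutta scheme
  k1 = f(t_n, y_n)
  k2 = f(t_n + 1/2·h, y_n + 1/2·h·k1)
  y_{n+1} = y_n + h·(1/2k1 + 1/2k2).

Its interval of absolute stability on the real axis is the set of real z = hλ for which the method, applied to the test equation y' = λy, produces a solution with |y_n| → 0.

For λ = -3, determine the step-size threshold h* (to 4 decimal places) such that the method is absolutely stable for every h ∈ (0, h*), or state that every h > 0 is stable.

(-4.0000,0); λ=-3 ⇒ h* = (4)/3 = 1.3333.

Set f=λy, z=hλ:
  k1=λy_n ⇒ h·k1=z·y_n;  k2=λ(1+1/2z)y_n ⇒ h·k2=z(1+1/2z)y_n
  y_{n+1}/y_n = 1 + 1/2z + 1/2z(1+1/2z) = 1 + z + 1/4z²
  R(z) = 1 + z + 1/4z².

Solve |R(x)|<1 on ℝ⁻.
x=-0.52: |R|=0.5476
R=1: x+1/4x²=0 ⇒ x=−4=-4.0000; min R=1−1/(4·1/4)=0.0000>−1
Confirm numerically:
  x=-2.820: |R|=0.16810 <1
  x=-2.552: |R|=0.07618 <1
  x=-2.009: |R|=0.00002 <1
  x=-4.512: |R|=1.57754 >1
  x=-4.212: |R|=1.22324 >1
  x=-4.141: |R|=1.14597 >1
Stable set (-4.0000, 0).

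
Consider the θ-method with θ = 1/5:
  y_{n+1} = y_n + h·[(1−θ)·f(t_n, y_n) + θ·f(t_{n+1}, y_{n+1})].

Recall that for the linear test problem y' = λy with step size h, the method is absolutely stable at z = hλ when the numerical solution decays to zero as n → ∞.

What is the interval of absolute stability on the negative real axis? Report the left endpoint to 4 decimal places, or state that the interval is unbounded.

With y'=λy (z=hλ):
  y_{n+1} = y_n + z·[4/5·y_n + 1/5·y_{n+1}] ⇒ (1 − 1/5z)y_{n+1} = (1 + 4/5z)y_n
  ⇒ R(z) = (1 + 4/5z)/(1 − 1/5z).

Find x<0 with |R(x)|<1.
x=-1.28: |R|=0.0191
R=−1: 1+4/5x = −1+1/5x ⇒ -3/5x=2 ⇒ x=2/(-3/5)=-3.3333
Confirm numerically:
  x=-3.072: |R|=0.90287 <1
  x=-1.998: |R|=0.42755 <1
  x=-1.988: |R|=0.42244 <1
  x=-1.978: |R|=0.41731 <1
  x=-3.703: |R|=1.12743 >1
  x=-3.570: |R|=1.08285 >1
  x=-3.566: |R|=1.08148 >1
Interval (-3.3333, 0).

z∈(-3.3333,0).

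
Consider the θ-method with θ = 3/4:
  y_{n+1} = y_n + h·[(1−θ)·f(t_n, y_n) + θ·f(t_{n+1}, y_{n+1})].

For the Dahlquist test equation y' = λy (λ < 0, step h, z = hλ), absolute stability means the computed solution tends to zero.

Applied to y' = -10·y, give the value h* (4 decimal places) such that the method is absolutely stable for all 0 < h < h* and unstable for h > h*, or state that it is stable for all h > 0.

interval (−∞, 0). Any h>0 works for λ=-10.

On y'=λy, z=hλ:
  y_{n+1} = y_n + z·[1/4·y_n + 3/4·y_{n+1}] ⇒ (1 − 3/4z)y_{n+1} = (1 + 1/4z)y_n
  R(z) = (1 + 1/4z)/(1 − 3/4z).

Find x<0 with |R(x)|<1.
x=-0.35: |R|=0.7228
x=-2: |R|=0.2000
x=-10: |R|=0.1765
x=-100: |R|=0.3158
θ=3/4≥1/2 ⇒ |1+1/4x|<|1−3/4x| ∀x<0 ⇒ stable on all of ℝ⁻.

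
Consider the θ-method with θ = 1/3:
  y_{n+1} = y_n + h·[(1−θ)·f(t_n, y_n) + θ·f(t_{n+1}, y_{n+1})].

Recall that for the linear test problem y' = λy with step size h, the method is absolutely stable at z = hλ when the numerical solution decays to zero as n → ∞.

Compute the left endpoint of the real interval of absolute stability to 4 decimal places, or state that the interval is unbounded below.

Test eqn y'=λy, z=hλ:
  y_{n+1} = y_n + z·[2/3·y_n + 1/3·y_{n+1}] ⇒ (1 − 1/3z)y_{n+1} = (1 + 2/3z)y_n
  R(z) = (1 + 2/3z)/(1 − 1/3z).

Boundary: |R(x)|=1, x<0.
x=-1.74: |R|=0.1013
R=−1: 1+2/3x = −1+1/3x ⇒ -1/3x=2 ⇒ x=2/(-1/3)=-6.0000
Confirm numerically:
  x=-5.514: |R|=0.94292 <1
  x=-5.065: |R|=0.88407 <1
  x=-4.159: |R|=0.74284 <1
  x=-3.254: |R|=0.56092 <1
  x=-6.299: |R|=1.03215 >1
  x=-6.223: |R|=1.02418 >1
So |R|<1 on (-6.0000, 0).

z* = -6.0000.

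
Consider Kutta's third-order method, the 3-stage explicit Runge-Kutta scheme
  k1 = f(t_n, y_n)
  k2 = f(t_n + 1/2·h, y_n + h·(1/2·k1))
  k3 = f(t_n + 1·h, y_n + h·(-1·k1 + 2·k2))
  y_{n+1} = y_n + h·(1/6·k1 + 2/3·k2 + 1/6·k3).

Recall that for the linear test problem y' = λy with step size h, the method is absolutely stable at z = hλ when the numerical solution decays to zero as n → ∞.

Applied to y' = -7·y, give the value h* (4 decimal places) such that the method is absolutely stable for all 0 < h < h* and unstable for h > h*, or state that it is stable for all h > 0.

With y'=λy (z=hλ):
  order 3, 3-stage ⇒ R(z)=1+z+z^2/2+z^3/6
  (e.g. R(-1.45)=0.09315, |R|=0.09315)

Need |R(x)|<1, x<0.
x=-1.45: |R|=0.0931
|R(-1.83)|=0.1770 |R(-1.65)|=0.0374 |R(-0.9)|=0.3835
Bisect:
  x_lo=-3.0690 |R|=2.1772  x_hi=-0.1904 |R|=0.8266
  mid=-1.62967 |R|=0.02311 →hi
  mid=-2.34932 |R|=0.75077 →hi
  mid=-2.70914 |R|=1.35336 →lo
  mid=-2.52923 |R|=1.02731 →lo
  mid=-2.43928 |R|=0.88322 →hi
  mid=-2.48425 |R|=0.95376 →hi
  mid=-2.50674 |R|=0.99016 →hi
  mid=-2.51799 |R|=1.00864 →lo
  mid=-2.51237 |R|=0.99937 →hi
  mid=-2.51518 |R|=1.00400 →lo
  ...
  [-2.51289,-2.51272] ⇒ x*=-2.5127
So |R|<1 on (-2.5127, 0).

(-2.5127,0); λ=-7 ⇒ h* = 0.3590.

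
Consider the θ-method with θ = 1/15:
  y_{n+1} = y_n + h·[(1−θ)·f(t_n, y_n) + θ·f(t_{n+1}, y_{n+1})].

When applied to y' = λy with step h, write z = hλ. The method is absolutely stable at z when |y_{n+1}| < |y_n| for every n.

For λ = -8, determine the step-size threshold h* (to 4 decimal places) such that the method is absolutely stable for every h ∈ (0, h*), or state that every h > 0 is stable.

(-2.3077,0); λ=-8 ⇒ h* = (30/13)/8 = 0.2885.

With y'=λy (z=hλ):
  y_{n+1} = y_n + z·[14/15·y_n + 1/15·y_{n+1}] ⇒ (1 − 1/15z)y_{n+1} = (1 + 14/15z)y_n
  R(z) = (1 + 14/15z)/(1 − 1/15z).

Boundary: |R(x)|=1, x<0.
x=-1.17: |R|=0.0853
R=−1: 1+14/15x = −1+1/15x ⇒ -13/15x=2 ⇒ x=2/(-13/15)=-2.3077
Confirm numerically:
  x=-2.236: |R|=0.94593 <1
  x=-2.019: |R|=0.77948 <1
  x=-1.826: |R|=0.62784 <1
  x=-2.563: |R|=1.18898 >1
  x=-2.430: |R|=1.09122 >1
Stable set (-2.3077, 0).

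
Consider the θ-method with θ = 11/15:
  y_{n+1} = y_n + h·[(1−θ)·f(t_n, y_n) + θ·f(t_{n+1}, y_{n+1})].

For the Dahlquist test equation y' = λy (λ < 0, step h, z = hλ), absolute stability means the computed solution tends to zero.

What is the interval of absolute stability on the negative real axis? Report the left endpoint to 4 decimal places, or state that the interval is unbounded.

interval (−∞, 0).

With y'=λy (z=hλ):
  y_{n+1} = y_n + z·[4/15·y_n + 11/15·y_{n+1}] ⇒ (1 − 11/15z)y_{n+1} = (1 + 4/15z)y_n
  Hence R(z) = (1 + 4/15z)/(1 − 11/15z).

Boundary: |R(x)|=1, x<0.
x=-1.7: |R|=0.2433
x=-2: |R|=0.1892
x=-10: |R|=0.2000
x=-100: |R|=0.3453
θ=11/15≥1/2 ⇒ |1+4/15x|<|1−11/15x| ∀x<0 ⇒ interval (−∞,0).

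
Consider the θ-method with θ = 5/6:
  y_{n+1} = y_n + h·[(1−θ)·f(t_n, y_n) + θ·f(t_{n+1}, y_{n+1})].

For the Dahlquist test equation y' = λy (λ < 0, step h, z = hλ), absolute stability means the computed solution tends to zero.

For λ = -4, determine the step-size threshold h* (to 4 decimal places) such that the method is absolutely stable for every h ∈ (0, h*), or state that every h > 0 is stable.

(−∞, 0) — no finite endpoint. Any h>0 works for λ=-4.

Test eqn y'=λy, z=hλ:
  y_{n+1} = y_n + z·[1/6·y_n + 5/6·y_{n+1}] ⇒ (1 − 5/6z)y_{n+1} = (1 + 1/6z)y_n
  R(z) = (1 + 1/6z)/(1 − 5/6z).

Boundary: |R(x)|=1, x<0.
x=-1.31: |R|=0.3737
x=-2: |R|=0.2500
x=-10: |R|=0.0714
x=-100: |R|=0.1858
θ=5/6≥1/2 ⇒ |1+1/6x|<|1−5/6x| ∀x<0 ⇒ interval (−∞,0).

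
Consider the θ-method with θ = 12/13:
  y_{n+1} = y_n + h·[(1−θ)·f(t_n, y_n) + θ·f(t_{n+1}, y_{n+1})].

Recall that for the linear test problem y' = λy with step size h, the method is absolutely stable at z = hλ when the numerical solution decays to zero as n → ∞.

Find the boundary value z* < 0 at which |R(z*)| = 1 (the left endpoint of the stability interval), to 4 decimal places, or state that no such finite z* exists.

(−∞, 0) — no finite endpoint.

Set f=λy, z=hλ:
  y_{n+1} = y_n + z·[1/13·y_n + 12/13·y_{n+1}] ⇒ (1 − 12/13z)y_{n+1} = (1 + 1/13z)y_n
  R(z) = (1 + 1/13z)/(1 − 12/13z).

Need |R(x)|<1, x<0.
x=-0.88: |R|=0.5144
x=-2: |R|=0.2973
x=-10: |R|=0.0226
x=-100: |R|=0.0717
θ=12/13≥1/2 ⇒ |1+1/13x|<|1−12/13x| ∀x<0 ⇒ interval (−∞,0).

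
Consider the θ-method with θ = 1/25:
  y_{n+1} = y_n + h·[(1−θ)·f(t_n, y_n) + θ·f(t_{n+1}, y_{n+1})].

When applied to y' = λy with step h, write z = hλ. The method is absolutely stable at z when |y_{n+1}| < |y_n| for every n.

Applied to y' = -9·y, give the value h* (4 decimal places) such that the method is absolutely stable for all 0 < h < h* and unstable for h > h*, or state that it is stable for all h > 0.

(-2.1739,0); λ=-9 ⇒ h* = (50/23)/9 = 0.2415.

Test eqn y'=λy, z=hλ:
  y_{n+1} = y_n + z·[24/25·y_n + 1/25·y_{n+1}] ⇒ (1 − 1/25z)y_{n+1} = (1 + 24/25z)y_n
  R(z) = (1 + 24/25z)/(1 − 1/25z).

Find x<0 with |R(x)|<1.
x=-0.38: |R|=0.6257
R=−1: 1+24/25x = −1+1/25x ⇒ -23/25x=2 ⇒ x=2/(-23/25)=-2.1739
Confirm numerically:
  x=-2.087: |R|=0.92620 <1
  x=-1.848: |R|=0.72080 <1
  x=-1.783: |R|=0.66430 <1
  x=-1.390: |R|=0.31679 <1
  x=-2.680: |R|=1.42052 >1
  x=-2.429: |R|=1.21390 >1
Interval (-2.1739, 0).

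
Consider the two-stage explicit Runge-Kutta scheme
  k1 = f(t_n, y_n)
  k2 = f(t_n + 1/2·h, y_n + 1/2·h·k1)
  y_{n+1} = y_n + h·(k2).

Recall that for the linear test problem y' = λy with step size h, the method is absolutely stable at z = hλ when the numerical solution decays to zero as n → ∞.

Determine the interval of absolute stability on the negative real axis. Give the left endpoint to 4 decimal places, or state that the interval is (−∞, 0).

With y'=λy (z=hλ):
  k1=λy_n ⇒ h·k1=z·y_n;  k2=λ(1+1/2z)y_n ⇒ h·k2=z(1+1/2z)y_n
  y_{n+1}/y_n = 1 + z(1+1/2z) = 1 + z + 1/2z²
  R(z) = 1 + z + 1/2z².

Find x<0 with |R(x)|<1.
x=-0.98: |R|=0.5002
R=1: x+1/2x²=0 ⇒ x=−2=-2.0000; min R=1−1/(4·1/2)=0.5000>−1
Confirm numerically:
  x=-1.758: |R|=0.78728 <1
  x=-0.866: |R|=0.50898 <1
  x=-0.827: |R|=0.51496 <1
  x=-2.480: |R|=1.59520 >1
  x=-2.182: |R|=1.19856 >1
Stable set (-2.0000, 0).

(-2.0000, 0).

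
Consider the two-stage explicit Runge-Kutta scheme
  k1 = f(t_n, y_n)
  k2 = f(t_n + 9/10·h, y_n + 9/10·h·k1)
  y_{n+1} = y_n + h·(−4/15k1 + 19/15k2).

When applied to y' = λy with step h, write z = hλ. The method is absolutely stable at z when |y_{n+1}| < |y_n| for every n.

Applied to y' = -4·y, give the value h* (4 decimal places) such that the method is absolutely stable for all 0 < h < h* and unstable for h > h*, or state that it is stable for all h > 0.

(-0.8772,0); λ=-4 ⇒ h* = (50/57)/4 = 0.2193.

With y'=λy (z=hλ):
  k1=λy_n ⇒ h·k1=z·y_n;  k2=λ(1+9/10z)y_n ⇒ h·k2=z(1+9/10z)y_n
  y_{n+1}/y_n = 1 − 4/15z + 19/15z(1+9/10z) = 1 + z + 57/50z²
  R(z) = 1 + z + 57/50z².

Find x<0 with |R(x)|<1.
x=-1.51: |R|=2.0893
R=1: x+57/50x²=0 ⇒ x=−50/57=-0.8772; min R=1−1/(4·57/50)=0.7807>−1
Confirm numerically:
  x=-0.808: |R|=0.93626 <1
  x=-0.722: |R|=0.87226 <1
  x=-0.664: |R|=0.83862 <1
  x=-1.368: |R|=1.76542 >1
  x=-1.331: |R|=1.68858 >1
  x=-1.007: |R|=1.14902 >1
So |R|<1 on (-0.8772, 0).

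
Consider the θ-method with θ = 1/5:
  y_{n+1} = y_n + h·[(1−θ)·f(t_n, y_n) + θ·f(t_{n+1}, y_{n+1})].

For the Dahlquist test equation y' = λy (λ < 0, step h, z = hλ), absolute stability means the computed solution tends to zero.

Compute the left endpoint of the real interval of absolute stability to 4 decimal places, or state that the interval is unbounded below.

Set f=λy, z=hλ:
  y_{n+1} = y_n + z·[4/5·y_n + 1/5·y_{n+1}] ⇒ (1 − 1/5z)y_{n+1} = (1 + 4/5z)y_n
  ⇒ R(z) = (1 + 4/5z)/(1 − 1/5z).

Boundary: |R(x)|=1, x<0.
x=-1.35: |R|=0.0630
R=−1: 1+4/5x = −1+1/5x ⇒ -3/5x=2 ⇒ x=2/(-3/5)=-3.3333
Confirm numerically:
  x=-1.628: |R|=0.22812 <1
  x=-1.419: |R|=0.10531 <1
  x=-1.409: |R|=0.09924 <1
  x=-3.776: |R|=1.15132 >1
  x=-3.660: |R|=1.11316 >1
So |R|<1 on (-3.3333, 0).

z* = -3.3333.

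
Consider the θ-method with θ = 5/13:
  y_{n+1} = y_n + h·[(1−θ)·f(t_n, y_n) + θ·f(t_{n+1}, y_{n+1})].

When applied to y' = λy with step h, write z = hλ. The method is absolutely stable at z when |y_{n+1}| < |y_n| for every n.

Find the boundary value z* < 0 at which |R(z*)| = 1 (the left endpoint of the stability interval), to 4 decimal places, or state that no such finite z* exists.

z* = -8.6667.

On y'=λy, z=hλ:
  y_{n+1} = y_n + z·[8/13·y_n + 5/13·y_{n+1}] ⇒ (1 − 5/13z)y_{n+1} = (1 + 8/13z)y_n
  R(z) = (1 + 8/13z)/(1 − 5/13z).

Find x<0 with |R(x)|<1.
x=-1.27: |R|=0.1468
R=−1: 1+8/13x = −1+5/13x ⇒ -3/13x=2 ⇒ x=2/(-3/13)=-8.6667
Confirm numerically:
  x=-8.537: |R|=0.99301 <1
  x=-6.507: |R|=0.85771 <1
  x=-5.231: |R|=0.73676 <1
  x=-4.673: |R|=0.67053 <1
  x=-8.928: |R|=1.01360 >1
  x=-8.904: |R|=1.01238 >1
Stable set (-8.6667, 0).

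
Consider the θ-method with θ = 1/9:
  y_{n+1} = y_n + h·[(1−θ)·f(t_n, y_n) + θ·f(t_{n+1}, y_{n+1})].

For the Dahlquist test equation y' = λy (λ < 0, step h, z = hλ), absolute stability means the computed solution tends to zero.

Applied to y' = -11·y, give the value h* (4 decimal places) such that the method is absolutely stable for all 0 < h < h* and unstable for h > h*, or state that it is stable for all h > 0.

(-2.5714,0); λ=-11 ⇒ h* = (18/7)/11 = 0.2338.

Test eqn y'=λy, z=hλ:
  y_{n+1} = y_n + z·[8/9·y_n + 1/9·y_{n+1}] ⇒ (1 − 1/9z)y_{n+1} = (1 + 8/9z)y_n
  so R(z) = (1 + 8/9z)/(1 − 1/9z).

Boundary: |R(x)|=1, x<0.
x=-1.2: |R|=0.0588
R=−1: 1+8/9x = −1+1/9x ⇒ -7/9x=2 ⇒ x=2/(-7/9)=-2.5714
Confirm numerically:
  x=-2.097: |R|=0.70073 <1
  x=-1.934: |R|=0.59192 <1
  x=-1.846: |R|=0.53181 <1
  x=-1.290: |R|=0.12828 <1
  x=-3.160: |R|=1.33882 >1
  x=-3.082: |R|=1.29581 >1
  x=-2.950: |R|=1.22176 >1
So |R|<1 on (-2.5714, 0).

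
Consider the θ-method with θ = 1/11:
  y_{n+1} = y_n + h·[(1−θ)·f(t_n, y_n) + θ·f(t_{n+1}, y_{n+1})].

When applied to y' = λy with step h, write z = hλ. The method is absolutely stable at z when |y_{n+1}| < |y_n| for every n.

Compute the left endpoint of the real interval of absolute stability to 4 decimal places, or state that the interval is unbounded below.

left endpoint -2.4444.

With y'=λy (z=hλ):
  y_{n+1} = y_n + z·[10/11·y_n + 1/11·y_{n+1}] ⇒ (1 − 1/11z)y_{n+1} = (1 + 10/11z)y_n
  Hence R(z) = (1 + 10/11z)/(1 − 1/11z).

Need |R(x)|<1, x<0.
x=-0.84: |R|=0.2196
R=−1: 1+10/11x = −1+1/11x ⇒ -9/11x=2 ⇒ x=2/(-9/11)=-2.4444
Confirm numerically:
  x=-2.162: |R|=0.80687 <1
  x=-2.132: |R|=0.78587 <1
  x=-1.131: |R|=0.02555 <1
  x=-2.567: |R|=1.08130 >1
  x=-2.521: |R|=1.05096 >1
Interval (-2.4444, 0).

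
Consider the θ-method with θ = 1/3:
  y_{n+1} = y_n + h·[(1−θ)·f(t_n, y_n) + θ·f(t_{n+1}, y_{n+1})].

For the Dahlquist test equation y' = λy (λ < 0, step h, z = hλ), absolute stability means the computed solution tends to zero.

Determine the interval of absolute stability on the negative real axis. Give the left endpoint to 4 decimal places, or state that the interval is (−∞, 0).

(-6.0000, 0).

Test eqn y'=λy, z=hλ:
  y_{n+1} = y_n + z·[2/3·y_n + 1/3·y_{n+1}] ⇒ (1 − 1/3z)y_{n+1} = (1 + 2/3z)y_n
  ⇒ R(z) = (1 + 2/3z)/(1 − 1/3z).

Solve |R(x)|<1 on ℝ⁻.
x=-0.61: |R|=0.4931
R=−1: 1+2/3x = −1+1/3x ⇒ -1/3x=2 ⇒ x=2/(-1/3)=-6.0000
Confirm numerically:
  x=-4.394: |R|=0.78280 <1
  x=-2.673: |R|=0.41354 <1
  x=-2.546: |R|=0.37721 <1
  x=-6.445: |R|=1.04711 >1
  x=-6.104: |R|=1.01142 >1
So |R|<1 on (-6.0000, 0).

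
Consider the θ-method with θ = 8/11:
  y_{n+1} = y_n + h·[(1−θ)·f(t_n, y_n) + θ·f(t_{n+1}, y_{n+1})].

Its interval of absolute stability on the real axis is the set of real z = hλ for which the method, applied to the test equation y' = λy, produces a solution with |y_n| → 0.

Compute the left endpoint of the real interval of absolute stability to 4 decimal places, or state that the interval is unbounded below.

With y'=λy (z=hλ):
  y_{n+1} = y_n + z·[3/11·y_n + 8/11·y_{n+1}] ⇒ (1 − 8/11z)y_{n+1} = (1 + 3/11z)y_n
  so R(z) = (1 + 3/11z)/(1 − 8/11z).

Find x<0 with |R(x)|<1.
x=-1.5: |R|=0.2826
x=-2: |R|=0.1852
x=-10: |R|=0.2088
x=-100: |R|=0.3564
θ=8/11≥1/2 ⇒ |1+3/11x|<|1−8/11x| ∀x<0 ⇒ unbounded interval.

unbounded; (−∞, 0).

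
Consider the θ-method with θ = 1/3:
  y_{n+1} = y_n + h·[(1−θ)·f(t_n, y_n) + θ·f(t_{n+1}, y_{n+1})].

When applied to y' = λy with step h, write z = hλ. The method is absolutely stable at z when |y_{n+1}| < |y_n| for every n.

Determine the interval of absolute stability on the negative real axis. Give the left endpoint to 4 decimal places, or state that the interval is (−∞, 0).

Set f=λy, z=hλ:
  y_{n+1} = y_n + z·[2/3·y_n + 1/3·y_{n+1}] ⇒ (1 − 1/3z)y_{n+1} = (1 + 2/3z)y_n
  ⇒ R(z) = (1 + 2/3z)/(1 − 1/3z).

Boundary: |R(x)|=1, x<0.
x=-1: |R|=0.2500
R=−1: 1+2/3x = −1+1/3x ⇒ -1/3x=2 ⇒ x=2/(-1/3)=-6.0000
Confirm numerically:
  x=-5.916: |R|=0.99058 <1
  x=-5.879: |R|=0.98637 <1
  x=-5.492: |R|=0.94018 <1
  x=-3.296: |R|=0.57052 <1
  x=-6.315: |R|=1.03382 >1
  x=-6.175: |R|=1.01907 >1
  x=-6.022: |R|=1.00244 >1
So |R|<1 on (-6.0000, 0).

(-6.0000, 0).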